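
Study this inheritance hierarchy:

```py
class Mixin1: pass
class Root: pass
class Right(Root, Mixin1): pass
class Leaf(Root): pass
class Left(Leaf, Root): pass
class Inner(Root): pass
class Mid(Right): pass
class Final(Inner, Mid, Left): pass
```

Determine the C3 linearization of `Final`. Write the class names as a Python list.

[Final, Inner, Mid, Right, Left, Leaf, Root, Mixin1, object]

L[Final] = Final + merge(L[Inner], L[Mid], L[Left], [Inner Mid Left])
  take Inner:  [Inner Root object] + [Mid Right Root Mixin1 object] + [Left Leaf Root object] + [Inner Mid Left]
  take Mid:  [Root object] + [Mid Right Root Mixin1 object] + [Left Leaf Root object] + [Mid Left]
  take Right:  [Root object] + [Right Root Mixin1 object] + [Left Leaf Root object] + [Left]
  take Left:  [Root object] + [Root Mixin1 object] + [Left Leaf Root object] + [Left]
  take Leaf:  [Root object] + [Root Mixin1 object] + [Leaf Root object]
  take Root:  [Root object] + [Root Mixin1 object] + [Root object]
  take Mixin1:  [object] + [Mixin1 object] + [object]
  take object:  [object] + [object] + [object]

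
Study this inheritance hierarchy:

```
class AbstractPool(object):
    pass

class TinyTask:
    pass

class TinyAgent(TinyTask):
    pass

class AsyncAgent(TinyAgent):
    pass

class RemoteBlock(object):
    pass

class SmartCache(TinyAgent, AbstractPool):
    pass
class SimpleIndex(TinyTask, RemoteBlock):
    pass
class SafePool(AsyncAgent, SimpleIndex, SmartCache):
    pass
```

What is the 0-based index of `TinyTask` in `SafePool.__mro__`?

L[SafePool] = SafePool + merge(L[AsyncAgent], L[SimpleIndex], L[SmartCache], [AsyncAgent SimpleIndex SmartCache])
  take AsyncAgent:  [AsyncAgent TinyAgent TinyTask object] + [SimpleIndex TinyTask RemoteBlock object] + [SmartCache TinyAgent TinyTask AbstractPool object] + [AsyncAgent SimpleIndex SmartCache]
  take SimpleIndex:  [TinyAgent TinyTask object] + [SimpleIndex TinyTask RemoteBlock object] + [SmartCache TinyAgent TinyTask AbstractPool object] + [SimpleIndex SmartCache]
  take SmartCache:  [TinyAgent TinyTask object] + [TinyTask RemoteBlock object] + [SmartCache TinyAgent TinyTask AbstractPool object] + [SmartCache]
  take TinyAgent:  [TinyAgent TinyTask object] + [TinyTask RemoteBlock object] + [TinyAgent TinyTask AbstractPool object]
  take TinyTask:  [TinyTask object] + [TinyTask RemoteBlock object] + [TinyTask AbstractPool object]
  take RemoteBlock:  [object] + [RemoteBlock object] + [AbstractPool object]
  take AbstractPool:  [object] + [object] + [AbstractPool object]
  take object:  [object] + [object] + [object]
MRO: SafePool AsyncAgent SimpleIndex SmartCache TinyAgent TinyTask RemoteBlock AbstractPool object
TinyTask sits at index 5.

5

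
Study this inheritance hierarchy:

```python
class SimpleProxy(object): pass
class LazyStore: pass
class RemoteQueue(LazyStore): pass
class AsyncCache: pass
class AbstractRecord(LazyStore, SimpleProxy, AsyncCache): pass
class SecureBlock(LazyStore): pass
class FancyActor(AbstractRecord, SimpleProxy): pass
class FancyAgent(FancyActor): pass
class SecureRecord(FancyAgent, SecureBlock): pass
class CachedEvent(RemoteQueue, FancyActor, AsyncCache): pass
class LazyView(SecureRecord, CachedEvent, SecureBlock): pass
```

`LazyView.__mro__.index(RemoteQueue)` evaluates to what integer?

L[LazyView] = LazyView + merge(L[SecureRecord], L[CachedEvent], L[SecureBlock], [SecureRecord CachedEvent SecureBlock])
  take SecureRecord:  [SecureRecord FancyAgent FancyActor AbstractRecord SecureBlock LazyStore SimpleProxy AsyncCache object] + [CachedEvent RemoteQueue FancyActor AbstractRecord LazyStore SimpleProxy AsyncCache object] + [SecureBlock LazyStore object] + [SecureRecord CachedEvent SecureBlock]
  take FancyAgent:  [FancyAgent FancyActor AbstractRecord SecureBlock LazyStore SimpleProxy AsyncCache object] + [CachedEvent RemoteQueue FancyActor AbstractRecord LazyStore SimpleProxy AsyncCache object] + [SecureBlock LazyStore object] + [CachedEvent SecureBlock]
  take CachedEvent:  [FancyActor AbstractRecord SecureBlock LazyStore SimpleProxy AsyncCache object] + [CachedEvent RemoteQueue FancyActor AbstractRecord LazyStore SimpleProxy AsyncCache object] + [SecureBlock LazyStore object] + [CachedEvent SecureBlock]
  take RemoteQueue:  [FancyActor AbstractRecord SecureBlock LazyStore SimpleProxy AsyncCache object] + [RemoteQueue FancyActor AbstractRecord LazyStore SimpleProxy AsyncCache object] + [SecureBlock LazyStore object] + [SecureBlock]
  take FancyActor:  [FancyActor AbstractRecord SecureBlock LazyStore SimpleProxy AsyncCache object] + [FancyActor AbstractRecord LazyStore SimpleProxy AsyncCache object] + [SecureBlock LazyStore object] + [SecureBlock]
  take AbstractRecord:  [AbstractRecord SecureBlock LazyStore SimpleProxy AsyncCache object] + [AbstractRecord LazyStore SimpleProxy AsyncCache object] + [SecureBlock LazyStore object] + [SecureBlock]
  take SecureBlock:  [SecureBlock LazyStore SimpleProxy AsyncCache object] + [LazyStore SimpleProxy AsyncCache object] + [SecureBlock LazyStore object] + [SecureBlock]
  take LazyStore:  [LazyStore SimpleProxy AsyncCache object] + [LazyStore SimpleProxy AsyncCache object] + [LazyStore object]
  take SimpleProxy:  [SimpleProxy AsyncCache object] + [SimpleProxy AsyncCache object] + [object]
  take AsyncCache:  [AsyncCache object] + [AsyncCache object] + [object]
  take object:  [object] + [object] + [object]
MRO: LazyView SecureRecord FancyAgent CachedEvent RemoteQueue FancyActor AbstractRecord SecureBlock LazyStore SimpleProxy AsyncCache object
RemoteQueue sits at index 4.

4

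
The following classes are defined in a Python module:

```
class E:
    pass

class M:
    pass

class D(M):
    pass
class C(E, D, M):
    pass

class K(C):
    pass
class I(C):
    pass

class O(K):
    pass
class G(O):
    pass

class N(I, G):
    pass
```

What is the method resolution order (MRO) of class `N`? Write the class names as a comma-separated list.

L[N] = N + merge(L[I], L[G], [I G])
  take I:  [I C E D M object] + [G O K C E D M object] + [I G]
  take G:  [C E D M object] + [G O K C E D M object] + [G]
  take O:  [C E D M object] + [O K C E D M object]
  take K:  [C E D M object] + [K C E D M object]
  take C:  [C E D M object] + [C E D M object]
  take E:  [E D M object] + [E D M object]
  take D:  [D M object] + [D M object]
  take M:  [M object] + [M object]
  take object:  [object] + [object]

N, I, G, O, K, C, E, D, M, object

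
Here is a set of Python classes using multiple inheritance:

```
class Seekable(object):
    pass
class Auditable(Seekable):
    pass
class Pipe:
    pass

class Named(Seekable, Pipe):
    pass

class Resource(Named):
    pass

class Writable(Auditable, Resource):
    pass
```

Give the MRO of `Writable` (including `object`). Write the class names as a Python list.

[Writable, Auditable, Resource, Named, Seekable, Pipe, object]

L[Writable] = Writable + merge(L[Auditable], L[Resource], [Auditable Resource])
  take Auditable:  [Auditable Seekable object] + [Resource Named Seekable Pipe object] + [Auditable Resource]
  take Resource:  [Seekable object] + [Resource Named Seekable Pipe object] + [Resource]
  take Named:  [Seekable object] + [Named Seekable Pipe object]
  take Seekable:  [Seekable object] + [Seekable Pipe object]
  take Pipe:  [object] + [Pipe object]
  take object:  [object] + [object]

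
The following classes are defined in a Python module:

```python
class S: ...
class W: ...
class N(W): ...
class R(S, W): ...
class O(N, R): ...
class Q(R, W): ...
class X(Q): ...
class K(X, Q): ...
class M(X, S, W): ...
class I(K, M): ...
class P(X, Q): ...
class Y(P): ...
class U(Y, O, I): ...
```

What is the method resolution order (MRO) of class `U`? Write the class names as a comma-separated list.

L[U] = U + merge(L[Y], L[O], L[I], [Y O I])
  take Y:  [Y P X Q R S W object] + [O N R S W object] + [I K M X Q R S W object] + [Y O I]
  take P:  [P X Q R S W object] + [O N R S W object] + [I K M X Q R S W object] + [O I]
  take O:  [X Q R S W object] + [O N R S W object] + [I K M X Q R S W object] + [O I]
  take N:  [X Q R S W object] + [N R S W object] + [I K M X Q R S W object] + [I]
  take I:  [X Q R S W object] + [R S W object] + [I K M X Q R S W object] + [I]
  take K:  [X Q R S W object] + [R S W object] + [K M X Q R S W object]
  take M:  [X Q R S W object] + [R S W object] + [M X Q R S W object]
  take X:  [X Q R S W object] + [R S W object] + [X Q R S W object]
  take Q:  [Q R S W object] + [R S W object] + [Q R S W object]
  take R:  [R S W object] + [R S W object] + [R S W object]
  take S:  [S W object] + [S W object] + [S W object]
  take W:  [W object] + [W object] + [W object]
  take object:  [object] + [object] + [object]

U, Y, P, O, N, I, K, M, X, Q, R, S, W, object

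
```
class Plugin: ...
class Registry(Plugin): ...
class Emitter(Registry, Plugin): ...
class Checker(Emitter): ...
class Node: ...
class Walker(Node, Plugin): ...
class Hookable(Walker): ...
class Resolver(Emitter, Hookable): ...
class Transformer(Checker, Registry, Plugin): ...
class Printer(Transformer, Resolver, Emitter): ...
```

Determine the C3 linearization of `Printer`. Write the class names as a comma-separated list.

Printer, Transformer, Checker, Resolver, Emitter, Registry, Hookable, Walker, Node, Plugin, object

L[Printer] = Printer + merge(L[Transformer], L[Resolver], L[Emitter], [Transformer Resolver Emitter])
  take Transformer:  [Transformer Checker Emitter Registry Plugin object] + [Resolver Emitter Registry Hookable Walker Node Plugin object] + [Emitter Registry Plugin object] + [Transformer Resolver Emitter]
  take Checker:  [Checker Emitter Registry Plugin object] + [Resolver Emitter Registry Hookable Walker Node Plugin object] + [Emitter Registry Plugin object] + [Resolver Emitter]
  take Resolver:  [Emitter Registry Plugin object] + [Resolver Emitter Registry Hookable Walker Node Plugin object] + [Emitter Registry Plugin object] + [Resolver Emitter]
  take Emitter:  [Emitter Registry Plugin object] + [Emitter Registry Hookable Walker Node Plugin object] + [Emitter Registry Plugin object] + [Emitter]
  take Registry:  [Registry Plugin object] + [Registry Hookable Walker Node Plugin object] + [Registry Plugin object]
  take Hookable:  [Plugin object] + [Hookable Walker Node Plugin object] + [Plugin object]
  take Walker:  [Plugin object] + [Walker Node Plugin object] + [Plugin object]
  take Node:  [Plugin object] + [Node Plugin object] + [Plugin object]
  take Plugin:  [Plugin object] + [Plugin object] + [Plugin object]
  take object:  [object] + [object] + [object]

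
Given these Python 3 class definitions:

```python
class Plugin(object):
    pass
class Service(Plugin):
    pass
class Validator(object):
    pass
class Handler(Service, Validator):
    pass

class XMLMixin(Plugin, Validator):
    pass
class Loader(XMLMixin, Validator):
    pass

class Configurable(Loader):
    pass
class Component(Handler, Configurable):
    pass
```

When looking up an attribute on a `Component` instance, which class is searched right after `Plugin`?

L[Component] = Component + merge(L[Handler], L[Configurable], [Handler Configurable])
  take Handler:  [Handler Service Plugin Validator object] + [Configurable Loader XMLMixin Plugin Validator object] + [Handler Configurable]
  take Service:  [Service Plugin Validator object] + [Configurable Loader XMLMixin Plugin Validator object] + [Configurable]
  take Configurable:  [Plugin Validator object] + [Configurable Loader XMLMixin Plugin Validator object] + [Configurable]
  take Loader:  [Plugin Validator object] + [Loader XMLMixin Plugin Validator object]
  take XMLMixin:  [Plugin Validator object] + [XMLMixin Plugin Validator object]
  take Plugin:  [Plugin Validator object] + [Plugin Validator object]
  take Validator:  [Validator object] + [Validator object]
  take object:  [object] + [object]
MRO: Component Handler Service Configurable Loader XMLMixin Plugin Validator object
Plugin is at position 6; next is Validator.

Validator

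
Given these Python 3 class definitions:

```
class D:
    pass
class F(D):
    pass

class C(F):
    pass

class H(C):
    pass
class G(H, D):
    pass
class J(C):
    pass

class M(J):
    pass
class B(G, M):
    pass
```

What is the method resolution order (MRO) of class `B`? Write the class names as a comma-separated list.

L[B] = B + merge(L[G], L[M], [G M])
  take G:  [G H C F D object] + [M J C F D object] + [G M]
  take H:  [H C F D object] + [M J C F D object] + [M]
  take M:  [C F D object] + [M J C F D object] + [M]
  take J:  [C F D object] + [J C F D object]
  take C:  [C F D object] + [C F D object]
  take F:  [F D object] + [F D object]
  take D:  [D object] + [D object]
  take object:  [object] + [object]

B, G, H, M, J, C, F, D, object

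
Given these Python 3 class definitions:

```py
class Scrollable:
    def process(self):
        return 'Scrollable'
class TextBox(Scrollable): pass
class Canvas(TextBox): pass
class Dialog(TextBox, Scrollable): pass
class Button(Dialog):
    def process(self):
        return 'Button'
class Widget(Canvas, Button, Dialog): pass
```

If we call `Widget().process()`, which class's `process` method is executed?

L[Widget] = Widget + merge(L[Canvas], L[Button], L[Dialog], [Canvas Button Dialog])
  take Canvas:  [Canvas TextBox Scrollable object] + [Button Dialog TextBox Scrollable object] + [Dialog TextBox Scrollable object] + [Canvas Button Dialog]
  take Button:  [TextBox Scrollable object] + [Button Dialog TextBox Scrollable object] + [Dialog TextBox Scrollable object] + [Button Dialog]
  take Dialog:  [TextBox Scrollable object] + [Dialog TextBox Scrollable object] + [Dialog TextBox Scrollable object] + [Dialog]
  take TextBox:  [TextBox Scrollable object] + [TextBox Scrollable object] + [TextBox Scrollable object]
  take Scrollable:  [Scrollable object] + [Scrollable object] + [Scrollable object]
  take object:  [object] + [object] + [object]
MRO: Widget Canvas Button Dialog TextBox Scrollable object
process is defined in: Button, Scrollable. First along the MRO is Button.

Button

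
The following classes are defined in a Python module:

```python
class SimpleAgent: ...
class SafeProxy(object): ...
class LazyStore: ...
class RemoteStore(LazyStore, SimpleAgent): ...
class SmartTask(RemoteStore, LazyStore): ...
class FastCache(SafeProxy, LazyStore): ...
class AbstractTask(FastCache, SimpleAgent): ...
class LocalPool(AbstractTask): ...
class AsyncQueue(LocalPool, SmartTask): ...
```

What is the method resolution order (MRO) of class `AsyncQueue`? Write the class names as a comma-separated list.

AsyncQueue, LocalPool, AbstractTask, FastCache, SafeProxy, SmartTask, RemoteStore, LazyStore, SimpleAgent, object

L[AsyncQueue] = AsyncQueue + merge(L[LocalPool], L[SmartTask], [LocalPool SmartTask])
  take LocalPool:  [LocalPool AbstractTask FastCache SafeProxy LazyStore SimpleAgent object] + [SmartTask RemoteStore LazyStore SimpleAgent object] + [LocalPool SmartTask]
  take AbstractTask:  [AbstractTask FastCache SafeProxy LazyStore SimpleAgent object] + [SmartTask RemoteStore LazyStore SimpleAgent object] + [SmartTask]
  take FastCache:  [FastCache SafeProxy LazyStore SimpleAgent object] + [SmartTask RemoteStore LazyStore SimpleAgent object] + [SmartTask]
  take SafeProxy:  [SafeProxy LazyStore SimpleAgent object] + [SmartTask RemoteStore LazyStore SimpleAgent object] + [SmartTask]
  take SmartTask:  [LazyStore SimpleAgent object] + [SmartTask RemoteStore LazyStore SimpleAgent object] + [SmartTask]
  take RemoteStore:  [LazyStore SimpleAgent object] + [RemoteStore LazyStore SimpleAgent object]
  take LazyStore:  [LazyStore SimpleAgent object] + [LazyStore SimpleAgent object]
  take SimpleAgent:  [SimpleAgent object] + [SimpleAgent object]
  take object:  [object] + [object]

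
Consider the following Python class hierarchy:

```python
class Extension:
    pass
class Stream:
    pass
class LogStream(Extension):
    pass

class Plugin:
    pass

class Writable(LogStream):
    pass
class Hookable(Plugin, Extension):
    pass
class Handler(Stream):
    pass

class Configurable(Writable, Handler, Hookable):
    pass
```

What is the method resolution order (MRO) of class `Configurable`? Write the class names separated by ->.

L[Configurable] = Configurable + merge(L[Writable], L[Handler], L[Hookable], [Writable Handler Hookable])
  take Writable:  [Writable LogStream Extension object] + [Handler Stream object] + [Hookable Plugin Extension object] + [Writable Handler Hookable]
  take LogStream:  [LogStream Extension object] + [Handler Stream object] + [Hookable Plugin Extension object] + [Handler Hookable]
  take Handler:  [Extension object] + [Handler Stream object] + [Hookable Plugin Extension object] + [Handler Hookable]
  take Stream:  [Extension object] + [Stream object] + [Hookable Plugin Extension object] + [Hookable]
  take Hookable:  [Extension object] + [object] + [Hookable Plugin Extension object] + [Hookable]
  take Plugin:  [Extension object] + [object] + [Plugin Extension object]
  take Extension:  [Extension object] + [object] + [Extension object]
  take object:  [object] + [object] + [object]

Configurable -> Writable -> LogStream -> Handler -> Stream -> Hookable -> Plugin -> Extension -> object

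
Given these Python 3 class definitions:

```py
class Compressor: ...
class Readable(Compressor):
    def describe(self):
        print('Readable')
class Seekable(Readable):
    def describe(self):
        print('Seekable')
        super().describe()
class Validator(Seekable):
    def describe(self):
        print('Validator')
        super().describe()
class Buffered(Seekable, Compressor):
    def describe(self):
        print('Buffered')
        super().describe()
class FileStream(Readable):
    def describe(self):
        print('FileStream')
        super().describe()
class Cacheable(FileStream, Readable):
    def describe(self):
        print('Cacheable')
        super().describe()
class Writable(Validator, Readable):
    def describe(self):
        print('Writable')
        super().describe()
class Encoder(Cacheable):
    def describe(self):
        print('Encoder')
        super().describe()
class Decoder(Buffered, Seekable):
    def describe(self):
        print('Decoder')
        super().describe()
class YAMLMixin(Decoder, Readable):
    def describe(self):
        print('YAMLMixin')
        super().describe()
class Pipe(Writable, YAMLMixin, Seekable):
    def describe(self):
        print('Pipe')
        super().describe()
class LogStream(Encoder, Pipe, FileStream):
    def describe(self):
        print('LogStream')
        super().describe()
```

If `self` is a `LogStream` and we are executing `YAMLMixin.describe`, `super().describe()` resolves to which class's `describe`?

Decoder

L[LogStream] = LogStream + merge(L[Encoder], L[Pipe], L[FileStream], [Encoder Pipe FileStream])
  take Encoder:  [Encoder Cacheable FileStream Readable Compressor object] + [Pipe Writable Validator YAMLMixin Decoder Buffered Seekable Readable Compressor object] + [FileStream Readable Compressor object] + [Encoder Pipe FileStream]
  take Cacheable:  [Cacheable FileStream Readable Compressor object] + [Pipe Writable Validator YAMLMixin Decoder Buffered Seekable Readable Compressor object] + [FileStream Readable Compressor object] + [Pipe FileStream]
  take Pipe:  [FileStream Readable Compressor object] + [Pipe Writable Validator YAMLMixin Decoder Buffered Seekable Readable Compressor object] + [FileStream Readable Compressor object] + [Pipe FileStream]
  take FileStream:  [FileStream Readable Compressor object] + [Writable Validator YAMLMixin Decoder Buffered Seekable Readable Compressor object] + [FileStream Readable Compressor object] + [FileStream]
  take Writable:  [Readable Compressor object] + [Writable Validator YAMLMixin Decoder Buffered Seekable Readable Compressor object] + [Readable Compressor object]
  take Validator:  [Readable Compressor object] + [Validator YAMLMixin Decoder Buffered Seekable Readable Compressor object] + [Readable Compressor object]
  take YAMLMixin:  [Readable Compressor object] + [YAMLMixin Decoder Buffered Seekable Readable Compressor object] + [Readable Compressor object]
  take Decoder:  [Readable Compressor object] + [Decoder Buffered Seekable Readable Compressor object] + [Readable Compressor object]
  take Buffered:  [Readable Compressor object] + [Buffered Seekable Readable Compressor object] + [Readable Compressor object]
  take Seekable:  [Readable Compressor object] + [Seekable Readable Compressor object] + [Readable Compressor object]
  take Readable:  [Readable Compressor object] + [Readable Compressor object] + [Readable Compressor object]
  take Compressor:  [Compressor object] + [Compressor object] + [Compressor object]
  take object:  [object] + [object] + [object]
MRO: LogStream Encoder Cacheable Pipe FileStream Writable Validator YAMLMixin Decoder Buffered Seekable Readable Compressor object
super() in YAMLMixin.describe on a LogStream instance goes to the class after YAMLMixin in LogStream's MRO: Decoder.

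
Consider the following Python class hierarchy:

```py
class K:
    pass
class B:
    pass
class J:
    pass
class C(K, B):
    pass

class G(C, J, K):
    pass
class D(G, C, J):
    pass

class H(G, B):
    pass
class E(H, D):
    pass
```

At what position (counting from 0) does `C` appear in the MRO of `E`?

4

L[E] = E + merge(L[H], L[D], [H D])
  take H:  [H G C J K B object] + [D G C J K B object] + [H D]
  take D:  [G C J K B object] + [D G C J K B object] + [D]
  take G:  [G C J K B object] + [G C J K B object]
  take C:  [C J K B object] + [C J K B object]
  take J:  [J K B object] + [J K B object]
  take K:  [K B object] + [K B object]
  take B:  [B object] + [B object]
  take object:  [object] + [object]
MRO: E H D G C J K B object
C sits at index 4.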